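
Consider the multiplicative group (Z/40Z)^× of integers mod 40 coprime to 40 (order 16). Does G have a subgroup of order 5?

No

5 does not divide |G| = 16, so by Lagrange no subgroup of order 5 exists.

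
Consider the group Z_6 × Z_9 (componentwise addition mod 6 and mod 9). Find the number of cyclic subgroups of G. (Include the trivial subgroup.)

16

A cyclic subgroup of order d is generated by each of its φ(d) elements of order d, so the cyclic subgroups of order d number (#elements of order d)/φ(d).
Cyclic subgroups by order — order 1: 1; order 2: 1; order 3: 4; order 6: 4; order 9: 3; order 18: 3.
Total: 16.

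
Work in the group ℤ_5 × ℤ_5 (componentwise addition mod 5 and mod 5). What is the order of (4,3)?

The order of (4,3) in Z_5 × Z_5 is lcm(ord(4) in Z_5, ord(3) in Z_5).
ord(4) = 5 and ord(3) = 5, so |⟨(4,3)⟩| = lcm(5, 5) = 5.

5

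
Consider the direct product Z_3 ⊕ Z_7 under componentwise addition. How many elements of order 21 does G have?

An element (a,b) has order lcm(ord(a), ord(b)); count pairs with lcm equal to 21.
Enumerating gives 12 such elements.

12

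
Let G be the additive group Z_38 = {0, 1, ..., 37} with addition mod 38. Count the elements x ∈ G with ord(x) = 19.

In a cyclic group of order 38, the number of elements of order d (for d | 38) is φ(d).
φ(19) = 18.

18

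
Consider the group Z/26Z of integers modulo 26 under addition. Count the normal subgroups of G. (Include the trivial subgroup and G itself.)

G is abelian, so every subgroup is normal.
G has 4 subgroups in total, hence 4 normal subgroups.

4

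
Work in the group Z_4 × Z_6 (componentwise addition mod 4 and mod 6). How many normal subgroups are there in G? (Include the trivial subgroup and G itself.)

16

G is abelian, so every subgroup is normal.
G has 16 subgroups in total, hence 16 normal subgroups.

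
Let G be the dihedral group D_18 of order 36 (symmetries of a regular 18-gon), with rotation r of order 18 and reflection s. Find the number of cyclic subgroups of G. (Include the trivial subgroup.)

24

Each element a generates a cyclic subgroup ⟨a⟩; distinct elements may generate the same one (a cyclic group of order d has φ(d) generators).
Cyclic subgroups by order — order 1: 1; order 2: 19; order 3: 1; order 6: 1; order 9: 1; order 18: 1.
Total: 24.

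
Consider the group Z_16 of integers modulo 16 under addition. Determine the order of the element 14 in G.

8

In Z_16, the order of an element a is n/gcd(a, n).
gcd(14, 16) = 2, so |⟨14⟩| = 16/2 = 8.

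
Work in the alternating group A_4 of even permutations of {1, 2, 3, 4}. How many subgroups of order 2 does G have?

3

|G| = 12 and 2 | 12, so subgroups of order 2 are possible by Lagrange.
The subgroups of order 2 are: {e, (1 2)(3 4)}; {e, (1 3)(2 4)}; {e, (1 4)(2 3)}.
So G has 3 subgroups of order 2.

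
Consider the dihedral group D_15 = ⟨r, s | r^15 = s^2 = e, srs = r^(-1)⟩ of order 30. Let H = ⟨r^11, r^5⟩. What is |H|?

15

|⟨r^11⟩| = 15 and |⟨r^5⟩| = 3, so |H| is a multiple of lcm(15, 3) = 15 and divides |G| = 30.
Closing under the operation: H = {e, r, r^2, r^3, r^4, r^5, r^6, r^7, r^8, r^9, r^10, r^11, r^12, r^13, r^14}, so |H| = 15.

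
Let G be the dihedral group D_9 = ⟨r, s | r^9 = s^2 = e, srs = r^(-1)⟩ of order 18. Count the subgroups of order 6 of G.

3

|G| = 18 and 6 | 18, so subgroups of order 6 are possible by Lagrange.
The subgroups of order 6 are: {e, r^3, r^6, r^2s, r^5s, r^8s}; {e, r^3, r^6, s, r^3s, r^6s}; {e, r^3, r^6, rs, r^4s, r^7s}.
So G has 3 subgroups of order 6.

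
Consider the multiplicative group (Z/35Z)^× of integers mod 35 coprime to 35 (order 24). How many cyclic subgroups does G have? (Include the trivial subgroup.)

Each element a generates a cyclic subgroup ⟨a⟩; distinct elements may generate the same one (a cyclic group of order d has φ(d) generators).
Cyclic subgroups by order — order 1: 1; order 2: 3; order 3: 1; order 4: 2; order 6: 3; order 12: 2.
Total: 12.

12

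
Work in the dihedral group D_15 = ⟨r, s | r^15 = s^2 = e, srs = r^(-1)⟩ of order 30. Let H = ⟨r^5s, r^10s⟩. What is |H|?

6

|⟨r^5s⟩| = 2 and |⟨r^10s⟩| = 2, so |H| is a multiple of lcm(2, 2) = 2 and divides |G| = 30.
Closing under the operation: H = {e, r^5, r^10, s, r^5s, r^10s}, so |H| = 6.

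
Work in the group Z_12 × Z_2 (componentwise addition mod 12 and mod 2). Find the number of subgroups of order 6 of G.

|G| = 24 and 6 | 24, so subgroups of order 6 are possible by Lagrange.
The subgroups of order 6 are: {(0,0), (0,1), (4,0), (4,1), (8,0), (8,1)}; {(0,0), (2,0), (4,0), (6,0), (8,0), (10,0)}; {(0,0), (2,1), (4,0), (6,1), (8,0), (10,1)}.
So G has 3 subgroups of order 6.

3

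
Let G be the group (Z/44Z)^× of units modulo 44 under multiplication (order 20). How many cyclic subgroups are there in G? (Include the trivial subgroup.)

A cyclic subgroup of order d is generated by each of its φ(d) elements of order d, so the cyclic subgroups of order d number (#elements of order d)/φ(d).
Cyclic subgroups by order — order 1: 1; order 2: 3; order 5: 1; order 10: 3.
Total: 8.

8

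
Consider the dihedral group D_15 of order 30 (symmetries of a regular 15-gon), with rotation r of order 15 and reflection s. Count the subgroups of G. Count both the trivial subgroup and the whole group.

|G| = 30, so by Lagrange every subgroup order divides 30. Divisors: 1, 2, 3, 5, 6, 10, 15, 30.
Subgroups by order — order 1: 1; order 2: 15; order 3: 1; order 5: 1; order 6: 5; order 10: 3; order 15: 1; order 30: 1.
Total: 1 + 15 + 1 + 1 + 5 + 3 + 1 + 1 = 28.

28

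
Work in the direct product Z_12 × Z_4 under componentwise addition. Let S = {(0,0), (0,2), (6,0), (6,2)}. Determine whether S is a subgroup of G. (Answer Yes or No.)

Yes

|S| = 4 divides |G| = 48, consistent with Lagrange.
S contains the identity, every element's inverse is in S, and S is closed under +: it is a subgroup.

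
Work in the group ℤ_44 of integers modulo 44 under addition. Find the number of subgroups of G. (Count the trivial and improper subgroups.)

Subgroups of the cyclic group ℤ_44 correspond bijectively to divisors of 44.
Divisors of 44: 1, 2, 4, 11, 22, 44.
So ℤ_44 has 6 subgroups.

6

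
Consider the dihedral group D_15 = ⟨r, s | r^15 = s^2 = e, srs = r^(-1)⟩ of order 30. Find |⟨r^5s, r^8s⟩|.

10

|⟨r^5s⟩| = 2 and |⟨r^8s⟩| = 2, so |H| is a multiple of lcm(2, 2) = 2 and divides |G| = 30.
Closing under the operation: H = {e, r^3, r^6, r^9, r^12, r^2s, r^5s, r^8s, r^11s, r^14s}, so |H| = 10.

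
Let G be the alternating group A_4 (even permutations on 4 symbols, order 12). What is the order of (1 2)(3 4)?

Computing powers of (1 2)(3 4): the smallest k with ((1 2)(3 4))^k = e is k = 2.

2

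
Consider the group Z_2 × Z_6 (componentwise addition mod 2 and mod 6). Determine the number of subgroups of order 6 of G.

|G| = 12 and 6 | 12, so subgroups of order 6 are possible by Lagrange.
The subgroups of order 6 are: {(0,0), (0,1), (0,2), (0,3), (0,4), (0,5)}; {(0,0), (0,2), (0,4), (1,0), (1,2), (1,4)}; {(0,0), (0,2), (0,4), (1,1), (1,3), (1,5)}.
So G has 3 subgroups of order 6.

3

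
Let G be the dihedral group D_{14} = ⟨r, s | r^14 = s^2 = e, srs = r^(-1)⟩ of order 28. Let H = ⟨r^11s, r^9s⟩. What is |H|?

14

|⟨r^11s⟩| = 2 and |⟨r^9s⟩| = 2, so |H| is a multiple of lcm(2, 2) = 2 and divides |G| = 28.
Closing under the operation: H = {e, r^2, r^4, r^6, r^8, r^10, r^12, rs, r^3s, r^5s, r^7s, r^9s, r^11s, r^13s}, so |H| = 14.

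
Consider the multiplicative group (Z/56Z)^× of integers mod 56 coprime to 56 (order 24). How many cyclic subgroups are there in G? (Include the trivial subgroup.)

A cyclic subgroup of order d is generated by each of its φ(d) elements of order d, so the cyclic subgroups of order d number (#elements of order d)/φ(d).
Cyclic subgroups by order — order 1: 1; order 2: 7; order 3: 1; order 6: 7.
Total: 16.

16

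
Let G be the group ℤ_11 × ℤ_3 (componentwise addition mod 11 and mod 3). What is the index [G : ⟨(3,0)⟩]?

3

|⟨(3,0)⟩| = 11 and |G| = 33.
By Lagrange, [G : H] = |G|/|H| = 33/11 = 3.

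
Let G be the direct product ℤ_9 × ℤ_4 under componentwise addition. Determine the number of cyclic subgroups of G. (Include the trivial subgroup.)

Each element a generates a cyclic subgroup ⟨a⟩; distinct elements may generate the same one (a cyclic group of order d has φ(d) generators).
Cyclic subgroups by order — order 1: 1; order 2: 1; order 3: 1; order 4: 1; order 6: 1; order 9: 1; order 12: 1; order 18: 1; order 36: 1.
Total: 9.

9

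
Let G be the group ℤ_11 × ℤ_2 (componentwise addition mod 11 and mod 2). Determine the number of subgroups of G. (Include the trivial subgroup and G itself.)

|G| = 22, so by Lagrange every subgroup order divides 22. Divisors: 1, 2, 11, 22.
Subgroups by order — order 1: 1; order 2: 1; order 11: 1; order 22: 1.
Total: 1 + 1 + 1 + 1 = 4.

4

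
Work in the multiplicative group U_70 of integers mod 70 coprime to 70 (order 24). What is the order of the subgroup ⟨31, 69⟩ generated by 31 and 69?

12

|⟨31⟩| = 6 and |⟨69⟩| = 2, so |H| is a multiple of lcm(6, 2) = 6 and divides |G| = 24.
Closing under the operation: H = {1, 9, 11, 19, 29, 31, 39, 41, 51, 59, 61, 69}, so |H| = 12.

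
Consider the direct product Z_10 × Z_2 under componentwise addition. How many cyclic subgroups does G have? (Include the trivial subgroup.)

A cyclic subgroup of order d is generated by each of its φ(d) elements of order d, so the cyclic subgroups of order d number (#elements of order d)/φ(d).
Cyclic subgroups by order — order 1: 1; order 2: 3; order 5: 1; order 10: 3.
Total: 8.

8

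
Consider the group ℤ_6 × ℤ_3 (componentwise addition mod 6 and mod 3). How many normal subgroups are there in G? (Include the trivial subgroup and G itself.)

12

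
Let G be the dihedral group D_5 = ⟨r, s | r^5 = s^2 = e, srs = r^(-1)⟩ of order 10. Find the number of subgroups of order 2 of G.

5

|G| = 10 and 2 | 10, so subgroups of order 2 are possible by Lagrange.
The subgroups of order 2 are: {e, r^2s}; {e, r^3s}; {e, r^4s}; {e, rs}; … (5 in all).
So G has 5 subgroups of order 2.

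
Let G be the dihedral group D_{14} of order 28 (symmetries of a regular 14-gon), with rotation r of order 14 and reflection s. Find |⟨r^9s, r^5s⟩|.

|⟨r^9s⟩| = 2 and |⟨r^5s⟩| = 2, so |H| is a multiple of lcm(2, 2) = 2 and divides |G| = 28.
Closing under the operation: H = {e, r^2, r^4, r^6, r^8, r^10, r^12, rs, r^3s, r^5s, r^7s, r^9s, r^11s, r^13s}, so |H| = 14.

14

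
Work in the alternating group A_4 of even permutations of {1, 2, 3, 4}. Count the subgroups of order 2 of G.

3

|G| = 12 and 2 | 12, so subgroups of order 2 are possible by Lagrange.
The subgroups of order 2 are: {e, (1 2)(3 4)}; {e, (1 3)(2 4)}; {e, (1 4)(2 3)}.
So G has 3 subgroups of order 2.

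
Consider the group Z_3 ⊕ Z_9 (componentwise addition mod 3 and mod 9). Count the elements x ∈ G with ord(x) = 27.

An element (a,b) has order lcm(ord(a), ord(b)); count pairs with lcm equal to 27.
Enumerating gives 0 such elements.

0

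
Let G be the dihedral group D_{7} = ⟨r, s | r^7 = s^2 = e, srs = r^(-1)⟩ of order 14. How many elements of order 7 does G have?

6

The elements of order 7 are: r, r^2, r^3, r^4, r^5, r^6.
That's 6.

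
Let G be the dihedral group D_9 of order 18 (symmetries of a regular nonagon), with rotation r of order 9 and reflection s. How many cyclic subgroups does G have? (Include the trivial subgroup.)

Group the elements of G by the cyclic subgroup they generate; each cyclic subgroup of order d accounts for φ(d) elements.
Cyclic subgroups by order — order 1: 1; order 2: 9; order 3: 1; order 9: 1.
Total: 12.

12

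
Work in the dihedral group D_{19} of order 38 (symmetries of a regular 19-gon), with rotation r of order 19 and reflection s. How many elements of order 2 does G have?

Enumerating element orders in G gives 19 elements of order 2.

19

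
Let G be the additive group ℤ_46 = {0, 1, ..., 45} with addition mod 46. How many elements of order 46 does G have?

In a cyclic group of order 46, the number of elements of order d (for d | 46) is φ(d).
φ(46) = 22.

22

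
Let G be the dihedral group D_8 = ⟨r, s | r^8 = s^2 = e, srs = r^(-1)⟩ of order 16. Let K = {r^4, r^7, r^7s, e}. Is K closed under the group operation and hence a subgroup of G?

r^7 ∈ K but its inverse r ∉ K, so K is not a subgroup.

No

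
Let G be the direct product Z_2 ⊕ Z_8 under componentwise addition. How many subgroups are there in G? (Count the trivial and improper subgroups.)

|G| = 16, so by Lagrange every subgroup order divides 16. Divisors: 1, 2, 4, 8, 16.
Subgroups by order — order 1: 1; order 2: 3; order 4: 3; order 8: 3; order 16: 1.
Total: 1 + 3 + 3 + 3 + 1 = 11.

11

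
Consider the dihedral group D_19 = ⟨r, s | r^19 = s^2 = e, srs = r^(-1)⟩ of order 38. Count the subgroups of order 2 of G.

|G| = 38 and 2 | 38, so subgroups of order 2 are possible by Lagrange.
The subgroups of order 2 are: {e, r^10s}; {e, r^11s}; {e, r^12s}; {e, r^13s}; … (19 in all).
So G has 19 subgroups of order 2.

19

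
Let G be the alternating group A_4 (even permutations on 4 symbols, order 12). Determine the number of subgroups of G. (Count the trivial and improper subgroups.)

|G| = 12, so by Lagrange every subgroup order divides 12. Divisors: 1, 2, 3, 4, 6, 12.
Subgroups by order — order 1: 1; order 2: 3; order 3: 4; order 4: 1; order 6: 0; order 12: 1.
Total: 1 + 3 + 4 + 1 + 0 + 1 = 10.

10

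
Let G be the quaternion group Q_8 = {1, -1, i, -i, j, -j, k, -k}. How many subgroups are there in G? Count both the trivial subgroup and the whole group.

6

|G| = 8, so by Lagrange every subgroup order divides 8. Divisors: 1, 2, 4, 8.
Subgroups by order — order 1: 1; order 2: 1; order 4: 3; order 8: 1.
Total: 1 + 1 + 3 + 1 = 6.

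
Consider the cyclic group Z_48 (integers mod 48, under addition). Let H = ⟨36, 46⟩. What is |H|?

|⟨36⟩| = 4 and |⟨46⟩| = 24, so |H| is a multiple of lcm(4, 24) = 24 and divides |G| = 48.
Closing under the operation: H = {0, 2, 4, 6, 8, 10, 12, 14, 16, 18, 20, 22, 24, 26, 28, 30, 32, 34, 36, 38, 40, 42, 44, 46}, so |H| = 24.

24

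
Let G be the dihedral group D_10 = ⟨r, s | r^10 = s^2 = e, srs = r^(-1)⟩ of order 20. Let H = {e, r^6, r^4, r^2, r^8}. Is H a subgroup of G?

Yes

|H| = 5 divides |G| = 20, consistent with Lagrange.
H contains the identity, every element's inverse is in H, and H is closed under ·: it is a subgroup.
In fact H = ⟨r^4⟩.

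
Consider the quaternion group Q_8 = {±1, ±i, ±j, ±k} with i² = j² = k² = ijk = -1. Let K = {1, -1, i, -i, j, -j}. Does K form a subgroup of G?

No

|K| = 6 does not divide |G| = 8, so by Lagrange K is not a subgroup.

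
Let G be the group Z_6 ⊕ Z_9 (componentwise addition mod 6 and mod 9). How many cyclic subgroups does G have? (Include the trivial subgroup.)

A cyclic subgroup of order d is generated by each of its φ(d) elements of order d, so the cyclic subgroups of order d number (#elements of order d)/φ(d).
Cyclic subgroups by order — order 1: 1; order 2: 1; order 3: 4; order 6: 4; order 9: 3; order 18: 3.
Total: 16.

16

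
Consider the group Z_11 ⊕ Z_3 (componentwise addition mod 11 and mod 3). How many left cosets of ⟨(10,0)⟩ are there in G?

3

|⟨(10,0)⟩| = 11 and |G| = 33.
By Lagrange, [G : H] = |G|/|H| = 33/11 = 3.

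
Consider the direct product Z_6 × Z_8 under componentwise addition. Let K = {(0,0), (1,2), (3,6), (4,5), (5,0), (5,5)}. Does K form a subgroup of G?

(4,5) ∈ K but its inverse (2,3) ∉ K, so K is not a subgroup.

No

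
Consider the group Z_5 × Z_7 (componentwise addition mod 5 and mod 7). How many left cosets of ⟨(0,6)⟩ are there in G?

5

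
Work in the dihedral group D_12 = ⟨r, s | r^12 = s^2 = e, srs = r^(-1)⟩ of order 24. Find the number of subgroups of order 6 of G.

5

|G| = 24 and 6 | 24, so subgroups of order 6 are possible by Lagrange.
The subgroups of order 6 are: {e, r^2, r^4, r^6, r^8, r^10}; {e, r^4, r^8, r^2s, r^6s, r^10s}; {e, r^4, r^8, r^3s, r^7s, r^11s}; {e, r^4, r^8, s, r^4s, r^8s}; … (5 in all).
So G has 5 subgroups of order 6.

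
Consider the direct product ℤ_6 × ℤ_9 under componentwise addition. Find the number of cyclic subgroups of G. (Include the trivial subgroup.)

Group the elements of G by the cyclic subgroup they generate; each cyclic subgroup of order d accounts for φ(d) elements.
Cyclic subgroups by order — order 1: 1; order 2: 1; order 3: 4; order 6: 4; order 9: 3; order 18: 3.
Total: 16.

16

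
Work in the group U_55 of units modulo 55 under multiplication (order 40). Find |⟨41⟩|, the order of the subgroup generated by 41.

10

Compute successive powers of 41 mod 55: 41, 31, 6, 26, 21, 36, 46, 16, …; 41^10 ≡ 1 (mod 55).
So |⟨41⟩| = 10.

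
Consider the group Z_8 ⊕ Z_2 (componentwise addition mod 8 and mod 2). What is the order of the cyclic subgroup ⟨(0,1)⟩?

2

The order of (0,1) in Z_8 × Z_2 is lcm(ord(0) in Z_8, ord(1) in Z_2).
ord(0) = 1 and ord(1) = 2, so |⟨(0,1)⟩| = lcm(1, 2) = 2.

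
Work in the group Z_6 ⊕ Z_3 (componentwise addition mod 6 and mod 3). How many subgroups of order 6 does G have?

4

|G| = 18 and 6 | 18, so subgroups of order 6 are possible by Lagrange.
The subgroups of order 6 are: {(0,0), (0,1), (0,2), (3,0), (3,1), (3,2)}; {(0,0), (1,0), (2,0), (3,0), (4,0), (5,0)}; {(0,0), (1,1), (2,2), (3,0), (4,1), (5,2)}; {(0,0), (1,2), (2,1), (3,0), (4,2), (5,1)}.
So G has 4 subgroups of order 6.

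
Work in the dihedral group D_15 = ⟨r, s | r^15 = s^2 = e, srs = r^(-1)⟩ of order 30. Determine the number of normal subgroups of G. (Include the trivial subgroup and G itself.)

5

G has 28 subgroups. Checking conjugation-invariance by order — order 1: 1/1 normal; order 2: 0/15 normal; order 3: 1/1 normal; order 5: 1/1 normal; order 6: 0/5 normal; order 10: 0/3 normal; order 15: 1/1 normal; order 30: 1/1 normal.
Total normal subgroups: 5.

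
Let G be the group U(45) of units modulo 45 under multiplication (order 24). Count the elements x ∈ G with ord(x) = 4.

4

The elements of order 4 are: 8, 17, 28, 37.
That's 4.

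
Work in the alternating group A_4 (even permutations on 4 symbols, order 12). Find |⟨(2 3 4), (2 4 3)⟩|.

|⟨(2 3 4)⟩| = 3 and |⟨(2 4 3)⟩| = 3, so |H| is a multiple of lcm(3, 3) = 3 and divides |G| = 12.
Closing under the operation: H = {e, (2 3 4), (2 4 3)}, so |H| = 3.

3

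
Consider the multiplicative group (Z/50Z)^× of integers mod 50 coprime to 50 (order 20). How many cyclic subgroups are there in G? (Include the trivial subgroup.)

A cyclic subgroup of order d is generated by each of its φ(d) elements of order d, so the cyclic subgroups of order d number (#elements of order d)/φ(d).
Cyclic subgroups by order — order 1: 1; order 2: 1; order 4: 1; order 5: 1; order 10: 1; order 20: 1.
Total: 6.

6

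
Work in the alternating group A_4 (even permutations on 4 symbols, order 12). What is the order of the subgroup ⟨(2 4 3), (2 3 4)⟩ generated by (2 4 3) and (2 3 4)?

3

|⟨(2 4 3)⟩| = 3 and |⟨(2 3 4)⟩| = 3, so |H| is a multiple of lcm(3, 3) = 3 and divides |G| = 12.
Closing under the operation: H = {e, (2 3 4), (2 4 3)}, so |H| = 3.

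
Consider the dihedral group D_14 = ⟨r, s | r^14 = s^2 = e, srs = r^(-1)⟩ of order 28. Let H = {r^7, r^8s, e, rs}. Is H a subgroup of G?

|H| = 4 divides |G| = 28, consistent with Lagrange.
H contains the identity, every element's inverse is in H, and H is closed under ·: it is a subgroup.

Yes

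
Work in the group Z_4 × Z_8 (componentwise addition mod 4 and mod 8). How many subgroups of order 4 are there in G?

|G| = 32 and 4 | 32, so subgroups of order 4 are possible by Lagrange.
The subgroups of order 4 are: {(0,0), (0,2), (0,4), (0,6)}; {(0,0), (0,4), (2,0), (2,4)}; {(0,0), (0,4), (2,2), (2,6)}; {(0,0), (1,0), (2,0), (3,0)}; … (7 in all).
So G has 7 subgroups of order 4.

7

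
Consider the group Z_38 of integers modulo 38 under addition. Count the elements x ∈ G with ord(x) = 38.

18

In a cyclic group of order 38, the number of elements of order d (for d | 38) is φ(d).
φ(38) = 18.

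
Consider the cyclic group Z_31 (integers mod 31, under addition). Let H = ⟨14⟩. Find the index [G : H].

1

|⟨14⟩| = 31 and |G| = 31.
By Lagrange, [G : H] = |G|/|H| = 31/31 = 1.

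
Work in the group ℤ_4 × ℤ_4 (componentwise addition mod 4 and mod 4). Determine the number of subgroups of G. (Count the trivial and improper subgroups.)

15

|G| = 16, so by Lagrange every subgroup order divides 16. Divisors: 1, 2, 4, 8, 16.
Subgroups by order — order 1: 1; order 2: 3; order 4: 7; order 8: 3; order 16: 1.
Total: 1 + 3 + 7 + 3 + 1 = 15.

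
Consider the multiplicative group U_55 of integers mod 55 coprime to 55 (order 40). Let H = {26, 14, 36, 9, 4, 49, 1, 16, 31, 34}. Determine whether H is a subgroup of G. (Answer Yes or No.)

Yes

|H| = 10 divides |G| = 40, consistent with Lagrange.
H contains the identity, every element's inverse is in H, and H is closed under ·: it is a subgroup.
In fact H = ⟨4⟩.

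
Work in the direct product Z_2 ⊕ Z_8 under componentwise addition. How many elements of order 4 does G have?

An element (a,b) has order lcm(ord(a), ord(b)); count pairs with lcm equal to 4.
Enumerating gives 4 such elements.

4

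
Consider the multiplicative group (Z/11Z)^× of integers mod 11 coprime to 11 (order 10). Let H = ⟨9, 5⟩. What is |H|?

|⟨9⟩| = 5 and |⟨5⟩| = 5, so |H| is a multiple of lcm(5, 5) = 5 and divides |G| = 10.
Closing under the operation: H = {1, 3, 4, 5, 9}, so |H| = 5.

5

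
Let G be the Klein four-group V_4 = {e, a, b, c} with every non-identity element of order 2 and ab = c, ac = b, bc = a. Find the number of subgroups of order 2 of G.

3

|G| = 4 and 2 | 4, so subgroups of order 2 are possible by Lagrange.
The subgroups of order 2 are: {e, a}; {e, b}; {e, c}.
So G has 3 subgroups of order 2.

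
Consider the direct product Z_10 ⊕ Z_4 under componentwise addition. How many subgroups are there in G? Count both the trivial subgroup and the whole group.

|G| = 40, so by Lagrange every subgroup order divides 40. Divisors: 1, 2, 4, 5, 8, 10, 20, 40.
Subgroups by order — order 1: 1; order 2: 3; order 4: 3; order 5: 1; order 8: 1; order 10: 3; order 20: 3; order 40: 1.
Total: 1 + 3 + 3 + 1 + 1 + 3 + 3 + 1 = 16.

16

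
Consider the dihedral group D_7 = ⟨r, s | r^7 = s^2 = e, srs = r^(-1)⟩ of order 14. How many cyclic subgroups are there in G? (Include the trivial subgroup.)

9

Group the elements of G by the cyclic subgroup they generate; each cyclic subgroup of order d accounts for φ(d) elements.
Cyclic subgroups by order — order 1: 1; order 2: 7; order 7: 1.
Total: 9.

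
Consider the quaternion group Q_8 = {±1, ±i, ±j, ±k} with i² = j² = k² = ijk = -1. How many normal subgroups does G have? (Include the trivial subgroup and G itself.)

6

G has 6 subgroups. Checking conjugation-invariance by order — order 1: 1/1 normal; order 2: 1/1 normal; order 4: 3/3 normal; order 8: 1/1 normal.
Total normal subgroups: 6.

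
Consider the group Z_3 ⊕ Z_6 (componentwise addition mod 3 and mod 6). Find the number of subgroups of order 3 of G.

4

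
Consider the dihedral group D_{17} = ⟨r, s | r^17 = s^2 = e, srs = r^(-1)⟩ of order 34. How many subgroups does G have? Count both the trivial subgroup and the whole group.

|G| = 34, so by Lagrange every subgroup order divides 34. Divisors: 1, 2, 17, 34.
Subgroups by order — order 1: 1; order 2: 17; order 17: 1; order 34: 1.
Total: 1 + 17 + 1 + 1 = 20.

20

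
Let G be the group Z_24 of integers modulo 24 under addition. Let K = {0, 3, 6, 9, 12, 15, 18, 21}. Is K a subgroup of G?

|K| = 8 divides |G| = 24, consistent with Lagrange.
K contains the identity, every element's inverse is in K, and K is closed under +: it is a subgroup.
In fact K = ⟨3⟩.

Yes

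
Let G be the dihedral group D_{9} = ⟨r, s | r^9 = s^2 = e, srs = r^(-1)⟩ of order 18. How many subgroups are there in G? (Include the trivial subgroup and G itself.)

|G| = 18, so by Lagrange every subgroup order divides 18. Divisors: 1, 2, 3, 6, 9, 18.
Subgroups by order — order 1: 1; order 2: 9; order 3: 1; order 6: 3; order 9: 1; order 18: 1.
Total: 1 + 9 + 1 + 3 + 1 + 1 = 16.

16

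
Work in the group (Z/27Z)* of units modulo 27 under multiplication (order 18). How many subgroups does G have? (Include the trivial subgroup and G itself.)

|G| = 18, so by Lagrange every subgroup order divides 18. Divisors: 1, 2, 3, 6, 9, 18.
Subgroups by order — order 1: 1; order 2: 1; order 3: 1; order 6: 1; order 9: 1; order 18: 1.
Total: 1 + 1 + 1 + 1 + 1 + 1 = 6.

6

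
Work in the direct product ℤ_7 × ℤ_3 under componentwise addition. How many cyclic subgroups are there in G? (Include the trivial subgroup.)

Each element a generates a cyclic subgroup ⟨a⟩; distinct elements may generate the same one (a cyclic group of order d has φ(d) generators).
Cyclic subgroups by order — order 1: 1; order 3: 1; order 7: 1; order 21: 1.
Total: 4.

4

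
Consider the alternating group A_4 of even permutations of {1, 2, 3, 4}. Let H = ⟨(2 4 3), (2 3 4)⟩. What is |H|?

3

|⟨(2 4 3)⟩| = 3 and |⟨(2 3 4)⟩| = 3, so |H| is a multiple of lcm(3, 3) = 3 and divides |G| = 12.
Closing under the operation: H = {e, (2 3 4), (2 4 3)}, so |H| = 3.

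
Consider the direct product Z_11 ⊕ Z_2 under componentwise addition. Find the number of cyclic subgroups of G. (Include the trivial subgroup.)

4

A cyclic subgroup of order d is generated by each of its φ(d) elements of order d, so the cyclic subgroups of order d number (#elements of order d)/φ(d).
Cyclic subgroups by order — order 1: 1; order 2: 1; order 11: 1; order 22: 1.
Total: 4.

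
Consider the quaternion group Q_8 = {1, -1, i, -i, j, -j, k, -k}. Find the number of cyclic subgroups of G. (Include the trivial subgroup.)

5

A cyclic subgroup of order d is generated by each of its φ(d) elements of order d, so the cyclic subgroups of order d number (#elements of order d)/φ(d).
Cyclic subgroups by order — order 1: 1; order 2: 1; order 4: 3.
Total: 5.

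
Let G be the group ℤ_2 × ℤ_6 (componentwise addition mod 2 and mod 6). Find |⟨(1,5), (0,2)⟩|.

6

|⟨(1,5)⟩| = 6 and |⟨(0,2)⟩| = 3, so |H| is a multiple of lcm(6, 3) = 6 and divides |G| = 12.
Closing under the operation: H = {(0,0), (0,2), (0,4), (1,1), (1,3), (1,5)}, so |H| = 6.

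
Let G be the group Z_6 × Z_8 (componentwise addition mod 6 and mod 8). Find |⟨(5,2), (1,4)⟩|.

24

|⟨(5,2)⟩| = 12 and |⟨(1,4)⟩| = 6, so |H| is a multiple of lcm(12, 6) = 12 and divides |G| = 48.
Closing under the operation: H = {(0,0), (0,2), (0,4), (0,6), (1,0), (1,2), (1,4), (1,6), (2,0), (2,2), (2,4), (2,6), (3,0), (3,2), (3,4), (3,6), (4,0), (4,2), (4,4), (4,6), (5,0), (5,2), (5,4), (5,6)}, so |H| = 24.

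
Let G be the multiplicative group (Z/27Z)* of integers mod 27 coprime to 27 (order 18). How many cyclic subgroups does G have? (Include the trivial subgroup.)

Group the elements of G by the cyclic subgroup they generate; each cyclic subgroup of order d accounts for φ(d) elements.
Cyclic subgroups by order — order 1: 1; order 2: 1; order 3: 1; order 6: 1; order 9: 1; order 18: 1.
Total: 6.

6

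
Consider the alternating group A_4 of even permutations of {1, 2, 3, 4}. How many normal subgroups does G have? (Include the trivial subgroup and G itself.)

G has 10 subgroups. Checking conjugation-invariance by order — order 1: 1/1 normal; order 2: 0/3 normal; order 3: 0/4 normal; order 4: 1/1 normal; order 12: 1/1 normal.
Total normal subgroups: 3.

3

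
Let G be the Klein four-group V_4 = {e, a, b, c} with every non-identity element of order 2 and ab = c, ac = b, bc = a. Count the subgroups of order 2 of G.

|G| = 4 and 2 | 4, so subgroups of order 2 are possible by Lagrange.
The subgroups of order 2 are: {e, a}; {e, b}; {e, c}.
So G has 3 subgroups of order 2.

3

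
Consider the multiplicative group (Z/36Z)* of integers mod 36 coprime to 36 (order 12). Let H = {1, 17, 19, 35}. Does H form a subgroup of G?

|H| = 4 divides |G| = 12, consistent with Lagrange.
H contains the identity, every element's inverse is in H, and H is closed under ·: it is a subgroup.

Yes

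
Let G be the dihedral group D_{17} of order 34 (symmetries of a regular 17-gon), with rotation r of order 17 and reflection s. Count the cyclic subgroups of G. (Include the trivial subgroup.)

19

A cyclic subgroup of order d is generated by each of its φ(d) elements of order d, so the cyclic subgroups of order d number (#elements of order d)/φ(d).
Cyclic subgroups by order — order 1: 1; order 2: 17; order 17: 1.
Total: 19.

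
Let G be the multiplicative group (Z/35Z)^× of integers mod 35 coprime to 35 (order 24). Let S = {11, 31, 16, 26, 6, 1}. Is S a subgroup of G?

Yes

|S| = 6 divides |G| = 24, consistent with Lagrange.
S contains the identity, every element's inverse is in S, and S is closed under ·: it is a subgroup.
In fact S = ⟨26⟩.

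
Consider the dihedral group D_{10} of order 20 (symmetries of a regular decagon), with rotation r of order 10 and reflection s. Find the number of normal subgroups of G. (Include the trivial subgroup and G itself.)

G has 22 subgroups. Checking conjugation-invariance by order — order 1: 1/1 normal; order 2: 1/11 normal; order 4: 0/5 normal; order 5: 1/1 normal; order 10: 3/3 normal; order 20: 1/1 normal.
Total normal subgroups: 7.

7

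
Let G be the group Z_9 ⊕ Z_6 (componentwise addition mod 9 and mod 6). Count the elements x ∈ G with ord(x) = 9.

An element (a,b) has order lcm(ord(a), ord(b)); count pairs with lcm equal to 9.
Enumerating gives 18 such elements.

18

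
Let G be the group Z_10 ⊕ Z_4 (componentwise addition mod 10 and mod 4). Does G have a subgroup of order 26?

No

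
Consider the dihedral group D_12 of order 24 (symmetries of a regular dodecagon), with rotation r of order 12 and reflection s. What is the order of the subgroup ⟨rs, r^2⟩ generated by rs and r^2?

|⟨rs⟩| = 2 and |⟨r^2⟩| = 6, so |H| is a multiple of lcm(2, 6) = 6 and divides |G| = 24.
Closing under the operation: H = {e, r^2, r^4, r^6, r^8, r^10, rs, r^3s, r^5s, r^7s, r^9s, r^11s}, so |H| = 12.

12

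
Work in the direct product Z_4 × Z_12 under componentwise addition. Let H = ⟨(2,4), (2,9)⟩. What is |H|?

24

|⟨(2,4)⟩| = 6 and |⟨(2,9)⟩| = 4, so |H| is a multiple of lcm(6, 4) = 12 and divides |G| = 48.
Closing under the operation: H = {(0,0), (0,1), (0,2), (0,3), (0,4), (0,5), (0,6), (0,7), (0,8), (0,9), (0,10), (0,11), (2,0), (2,1), (2,2), (2,3), (2,4), (2,5), (2,6), (2,7), (2,8), (2,9), (2,10), (2,11)}, so |H| = 24.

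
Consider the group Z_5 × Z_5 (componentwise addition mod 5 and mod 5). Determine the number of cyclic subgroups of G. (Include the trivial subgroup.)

Each element a generates a cyclic subgroup ⟨a⟩; distinct elements may generate the same one (a cyclic group of order d has φ(d) generators).
Cyclic subgroups by order — order 1: 1; order 5: 6.
Total: 7.

7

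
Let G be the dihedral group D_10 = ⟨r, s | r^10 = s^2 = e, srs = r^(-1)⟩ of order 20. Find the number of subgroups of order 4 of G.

5

|G| = 20 and 4 | 20, so subgroups of order 4 are possible by Lagrange.
The subgroups of order 4 are: {e, r^5, r^2s, r^7s}; {e, r^5, r^3s, r^8s}; {e, r^5, r^4s, r^9s}; {e, r^5, s, r^5s}; … (5 in all).
So G has 5 subgroups of order 4.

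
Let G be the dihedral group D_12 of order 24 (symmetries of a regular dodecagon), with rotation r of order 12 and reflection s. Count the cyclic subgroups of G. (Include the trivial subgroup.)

18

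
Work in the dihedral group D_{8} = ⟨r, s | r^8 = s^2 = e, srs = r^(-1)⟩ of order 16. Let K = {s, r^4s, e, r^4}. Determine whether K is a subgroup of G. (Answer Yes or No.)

Yes

|K| = 4 divides |G| = 16, consistent with Lagrange.
K contains the identity, every element's inverse is in K, and K is closed under ·: it is a subgroup.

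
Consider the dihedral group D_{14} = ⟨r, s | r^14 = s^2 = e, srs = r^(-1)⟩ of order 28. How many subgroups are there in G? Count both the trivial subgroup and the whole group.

28

|G| = 28, so by Lagrange every subgroup order divides 28. Divisors: 1, 2, 4, 7, 14, 28.
Subgroups by order — order 1: 1; order 2: 15; order 4: 7; order 7: 1; order 14: 3; order 28: 1.
Total: 1 + 15 + 7 + 1 + 3 + 1 = 28.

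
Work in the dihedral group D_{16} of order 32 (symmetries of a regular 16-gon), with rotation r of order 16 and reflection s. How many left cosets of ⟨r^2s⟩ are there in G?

|⟨r^2s⟩| = 2 and |G| = 32.
By Lagrange, [G : H] = |G|/|H| = 32/2 = 16.

16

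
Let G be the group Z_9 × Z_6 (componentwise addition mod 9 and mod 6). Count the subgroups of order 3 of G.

|G| = 54 and 3 | 54, so subgroups of order 3 are possible by Lagrange.
The subgroups of order 3 are: {(0,0), (0,2), (0,4)}; {(0,0), (3,0), (6,0)}; {(0,0), (3,2), (6,4)}; {(0,0), (3,4), (6,2)}.
So G has 4 subgroups of order 3.

4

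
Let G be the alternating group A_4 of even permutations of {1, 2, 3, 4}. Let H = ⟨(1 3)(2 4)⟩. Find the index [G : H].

6

|⟨(1 3)(2 4)⟩| = 2 and |G| = 12.
By Lagrange, [G : H] = |G|/|H| = 12/2 = 6.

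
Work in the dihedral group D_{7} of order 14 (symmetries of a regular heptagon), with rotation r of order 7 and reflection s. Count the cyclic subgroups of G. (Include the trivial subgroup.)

9

Group the elements of G by the cyclic subgroup they generate; each cyclic subgroup of order d accounts for φ(d) elements.
Cyclic subgroups by order — order 1: 1; order 2: 7; order 7: 1.
Total: 9.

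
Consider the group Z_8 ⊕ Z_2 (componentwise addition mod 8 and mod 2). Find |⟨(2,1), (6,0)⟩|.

8

|⟨(2,1)⟩| = 4 and |⟨(6,0)⟩| = 4, so |H| is a multiple of lcm(4, 4) = 4 and divides |G| = 16.
Closing under the operation: H = {(0,0), (0,1), (2,0), (2,1), (4,0), (4,1), (6,0), (6,1)}, so |H| = 8.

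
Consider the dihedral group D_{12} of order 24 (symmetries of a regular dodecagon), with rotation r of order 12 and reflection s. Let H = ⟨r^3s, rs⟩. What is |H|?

12

|⟨r^3s⟩| = 2 and |⟨rs⟩| = 2, so |H| is a multiple of lcm(2, 2) = 2 and divides |G| = 24.
Closing under the operation: H = {e, r^2, r^4, r^6, r^8, r^10, rs, r^3s, r^5s, r^7s, r^9s, r^11s}, so |H| = 12.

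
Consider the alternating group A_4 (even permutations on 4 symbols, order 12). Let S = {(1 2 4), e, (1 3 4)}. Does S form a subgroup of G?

No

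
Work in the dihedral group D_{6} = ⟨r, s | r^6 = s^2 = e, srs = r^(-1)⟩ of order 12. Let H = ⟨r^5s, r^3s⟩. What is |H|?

|⟨r^5s⟩| = 2 and |⟨r^3s⟩| = 2, so |H| is a multiple of lcm(2, 2) = 2 and divides |G| = 12.
Closing under the operation: H = {e, r^2, r^4, rs, r^3s, r^5s}, so |H| = 6.

6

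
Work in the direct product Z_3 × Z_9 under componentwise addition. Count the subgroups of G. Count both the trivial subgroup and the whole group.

|G| = 27, so by Lagrange every subgroup order divides 27. Divisors: 1, 3, 9, 27.
Subgroups by order — order 1: 1; order 3: 4; order 9: 4; order 27: 1.
Total: 1 + 4 + 4 + 1 = 10.

10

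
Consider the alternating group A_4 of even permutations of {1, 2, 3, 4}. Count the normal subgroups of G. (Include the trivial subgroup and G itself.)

G has 10 subgroups. Checking conjugation-invariance by order — order 1: 1/1 normal; order 2: 0/3 normal; order 3: 0/4 normal; order 4: 1/1 normal; order 12: 1/1 normal.
Total normal subgroups: 3.

3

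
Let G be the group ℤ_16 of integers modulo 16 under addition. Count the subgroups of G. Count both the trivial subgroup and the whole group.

A cyclic group of order 16 has exactly one subgroup for each divisor of 16.
Divisors of 16: 1, 2, 4, 8, 16.
So ℤ_16 has 5 subgroups.

5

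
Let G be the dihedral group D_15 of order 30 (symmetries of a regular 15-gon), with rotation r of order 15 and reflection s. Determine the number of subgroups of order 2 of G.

|G| = 30 and 2 | 30, so subgroups of order 2 are possible by Lagrange.
The subgroups of order 2 are: {e, r^10s}; {e, r^11s}; {e, r^12s}; {e, r^13s}; … (15 in all).
So G has 15 subgroups of order 2.

15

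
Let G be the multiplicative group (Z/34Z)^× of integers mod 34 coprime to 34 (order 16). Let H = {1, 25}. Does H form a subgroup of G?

No

25 ∈ H but its inverse 15 ∉ H, so H is not a subgroup.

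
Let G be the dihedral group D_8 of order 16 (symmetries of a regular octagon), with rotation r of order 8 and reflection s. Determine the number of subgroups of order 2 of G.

9

|G| = 16 and 2 | 16, so subgroups of order 2 are possible by Lagrange.
The subgroups of order 2 are: {e, r^2s}; {e, r^3s}; {e, r^4}; {e, r^4s}; … (9 in all).
So G has 9 subgroups of order 2.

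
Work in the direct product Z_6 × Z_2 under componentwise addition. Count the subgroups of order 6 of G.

|G| = 12 and 6 | 12, so subgroups of order 6 are possible by Lagrange.
The subgroups of order 6 are: {(0,0), (0,1), (2,0), (2,1), (4,0), (4,1)}; {(0,0), (1,0), (2,0), (3,0), (4,0), (5,0)}; {(0,0), (1,1), (2,0), (3,1), (4,0), (5,1)}.
So G has 3 subgroups of order 6.

3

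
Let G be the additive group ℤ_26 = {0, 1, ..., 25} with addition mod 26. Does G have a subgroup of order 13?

13 | 26. A subgroup of order 13 is {0, 2, 4, 6, 8, 10, 12, 14, 16, 18, 20, 22, 24}.

Yes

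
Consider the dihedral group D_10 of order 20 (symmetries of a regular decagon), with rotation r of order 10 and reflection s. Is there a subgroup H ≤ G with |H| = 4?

Yes

4 | 20. A subgroup of order 4 is {e, r^5, r^2s, r^7s}.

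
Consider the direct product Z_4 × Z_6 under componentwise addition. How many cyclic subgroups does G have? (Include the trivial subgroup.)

Group the elements of G by the cyclic subgroup they generate; each cyclic subgroup of order d accounts for φ(d) elements.
Cyclic subgroups by order — order 1: 1; order 2: 3; order 3: 1; order 4: 2; order 6: 3; order 12: 2.
Total: 12.

12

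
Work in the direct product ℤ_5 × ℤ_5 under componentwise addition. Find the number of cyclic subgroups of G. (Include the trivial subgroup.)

Each element a generates a cyclic subgroup ⟨a⟩; distinct elements may generate the same one (a cyclic group of order d has φ(d) generators).
Cyclic subgroups by order — order 1: 1; order 5: 6.
Total: 7.

7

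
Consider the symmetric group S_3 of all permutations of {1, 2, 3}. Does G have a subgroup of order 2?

Yes

2 | 6. A subgroup of order 2 is {e, (1 2)}.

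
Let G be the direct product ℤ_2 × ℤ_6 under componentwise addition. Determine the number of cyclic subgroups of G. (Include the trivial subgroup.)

Group the elements of G by the cyclic subgroup they generate; each cyclic subgroup of order d accounts for φ(d) elements.
Cyclic subgroups by order — order 1: 1; order 2: 3; order 3: 1; order 6: 3.
Total: 8.

8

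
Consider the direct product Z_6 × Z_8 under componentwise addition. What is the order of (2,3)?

The order of (2,3) in Z_6 × Z_8 is lcm(ord(2) in Z_6, ord(3) in Z_8).
ord(2) = 3 and ord(3) = 8, so |⟨(2,3)⟩| = lcm(3, 8) = 24.

24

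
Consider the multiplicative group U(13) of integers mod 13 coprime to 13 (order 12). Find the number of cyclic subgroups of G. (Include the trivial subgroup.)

6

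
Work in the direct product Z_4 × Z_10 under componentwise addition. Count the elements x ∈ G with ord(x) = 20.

An element (a,b) has order lcm(ord(a), ord(b)); count pairs with lcm equal to 20.
Enumerating gives 16 such elements.

16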